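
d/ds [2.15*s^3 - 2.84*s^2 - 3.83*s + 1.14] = 6.45*s^2 - 5.68*s - 3.83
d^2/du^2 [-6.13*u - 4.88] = 0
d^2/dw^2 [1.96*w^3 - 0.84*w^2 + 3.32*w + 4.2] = 11.76*w - 1.68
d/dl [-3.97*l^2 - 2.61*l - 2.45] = -7.94*l - 2.61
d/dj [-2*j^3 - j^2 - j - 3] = -6*j^2 - 2*j - 1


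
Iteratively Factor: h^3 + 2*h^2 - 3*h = (h)*(h^2 + 2*h - 3) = h*(h - 1)*(h + 3)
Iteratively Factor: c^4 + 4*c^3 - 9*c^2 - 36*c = (c + 3)*(c^3 + c^2 - 12*c) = c*(c + 3)*(c^2 + c - 12) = c*(c - 3)*(c + 3)*(c + 4)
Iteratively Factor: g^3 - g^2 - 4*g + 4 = (g - 1)*(g^2 - 4) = (g - 2)*(g - 1)*(g + 2)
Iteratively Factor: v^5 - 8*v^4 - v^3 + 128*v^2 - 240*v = (v - 3)*(v^4 - 5*v^3 - 16*v^2 + 80*v) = (v - 5)*(v - 3)*(v^3 - 16*v) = (v - 5)*(v - 4)*(v - 3)*(v^2 + 4*v) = v*(v - 5)*(v - 4)*(v - 3)*(v + 4)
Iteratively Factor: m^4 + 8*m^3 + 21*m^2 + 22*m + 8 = (m + 1)*(m^3 + 7*m^2 + 14*m + 8) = (m + 1)*(m + 4)*(m^2 + 3*m + 2) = (m + 1)*(m + 2)*(m + 4)*(m + 1)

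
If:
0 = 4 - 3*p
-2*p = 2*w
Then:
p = 4/3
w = -4/3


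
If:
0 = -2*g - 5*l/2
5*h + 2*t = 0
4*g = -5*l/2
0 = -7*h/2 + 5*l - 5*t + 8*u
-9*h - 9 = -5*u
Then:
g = 0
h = -8/13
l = 0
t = 20/13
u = 9/13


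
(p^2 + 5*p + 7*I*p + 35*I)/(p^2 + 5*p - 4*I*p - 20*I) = (p + 7*I)/(p - 4*I)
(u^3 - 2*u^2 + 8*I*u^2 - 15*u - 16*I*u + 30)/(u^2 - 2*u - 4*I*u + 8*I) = (u^2 + 8*I*u - 15)/(u - 4*I)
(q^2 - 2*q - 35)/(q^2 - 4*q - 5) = (-q^2 + 2*q + 35)/(-q^2 + 4*q + 5)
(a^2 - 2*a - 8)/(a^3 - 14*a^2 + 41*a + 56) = (a^2 - 2*a - 8)/(a^3 - 14*a^2 + 41*a + 56)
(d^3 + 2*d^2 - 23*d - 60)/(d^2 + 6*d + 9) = (d^2 - d - 20)/(d + 3)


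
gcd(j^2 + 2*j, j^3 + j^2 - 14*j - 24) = j + 2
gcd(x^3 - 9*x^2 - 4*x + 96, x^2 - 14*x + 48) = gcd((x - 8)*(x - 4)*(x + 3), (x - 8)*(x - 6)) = x - 8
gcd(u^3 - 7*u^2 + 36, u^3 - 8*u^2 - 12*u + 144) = u - 6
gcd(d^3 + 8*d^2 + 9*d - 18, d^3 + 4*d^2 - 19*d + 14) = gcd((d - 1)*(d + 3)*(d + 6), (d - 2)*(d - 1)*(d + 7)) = d - 1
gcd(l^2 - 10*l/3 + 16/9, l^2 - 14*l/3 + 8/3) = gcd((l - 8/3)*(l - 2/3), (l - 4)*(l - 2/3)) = l - 2/3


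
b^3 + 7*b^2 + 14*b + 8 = (b + 1)*(b + 2)*(b + 4)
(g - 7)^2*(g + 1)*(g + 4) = g^4 - 9*g^3 - 17*g^2 + 189*g + 196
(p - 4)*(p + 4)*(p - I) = p^3 - I*p^2 - 16*p + 16*I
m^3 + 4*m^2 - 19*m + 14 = (m - 2)*(m - 1)*(m + 7)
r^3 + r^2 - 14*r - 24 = (r - 4)*(r + 2)*(r + 3)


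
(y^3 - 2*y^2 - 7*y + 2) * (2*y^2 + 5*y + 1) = 2*y^5 + y^4 - 23*y^3 - 33*y^2 + 3*y + 2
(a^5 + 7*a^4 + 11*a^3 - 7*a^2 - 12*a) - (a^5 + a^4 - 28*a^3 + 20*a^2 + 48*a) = 6*a^4 + 39*a^3 - 27*a^2 - 60*a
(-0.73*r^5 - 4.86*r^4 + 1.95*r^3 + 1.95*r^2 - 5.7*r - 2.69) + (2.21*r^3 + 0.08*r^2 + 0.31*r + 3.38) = -0.73*r^5 - 4.86*r^4 + 4.16*r^3 + 2.03*r^2 - 5.39*r + 0.69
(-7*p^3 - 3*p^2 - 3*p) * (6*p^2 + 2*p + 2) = -42*p^5 - 32*p^4 - 38*p^3 - 12*p^2 - 6*p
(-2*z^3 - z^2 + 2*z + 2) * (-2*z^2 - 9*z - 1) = 4*z^5 + 20*z^4 + 7*z^3 - 21*z^2 - 20*z - 2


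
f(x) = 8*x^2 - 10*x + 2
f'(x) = 16*x - 10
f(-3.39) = 127.84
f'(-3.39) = -64.24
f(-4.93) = 245.74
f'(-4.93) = -88.88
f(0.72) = -1.05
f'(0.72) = 1.52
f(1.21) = 1.61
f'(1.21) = 9.36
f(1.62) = 6.80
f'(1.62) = 15.92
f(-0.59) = 10.68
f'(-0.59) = -19.44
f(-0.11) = 3.20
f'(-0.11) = -11.76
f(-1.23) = 26.40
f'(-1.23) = -29.68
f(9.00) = 560.00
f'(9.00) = 134.00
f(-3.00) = 104.00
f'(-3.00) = -58.00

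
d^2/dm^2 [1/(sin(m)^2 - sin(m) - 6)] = (4*sin(m)^4 - 3*sin(m)^3 + 19*sin(m)^2 - 14)/(sin(m) + cos(m)^2 + 5)^3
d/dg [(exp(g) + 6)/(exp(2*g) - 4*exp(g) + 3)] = (-2*(exp(g) - 2)*(exp(g) + 6) + exp(2*g) - 4*exp(g) + 3)*exp(g)/(exp(2*g) - 4*exp(g) + 3)^2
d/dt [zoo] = 0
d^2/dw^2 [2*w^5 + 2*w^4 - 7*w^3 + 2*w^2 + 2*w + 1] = 40*w^3 + 24*w^2 - 42*w + 4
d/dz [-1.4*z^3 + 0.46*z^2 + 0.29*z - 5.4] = -4.2*z^2 + 0.92*z + 0.29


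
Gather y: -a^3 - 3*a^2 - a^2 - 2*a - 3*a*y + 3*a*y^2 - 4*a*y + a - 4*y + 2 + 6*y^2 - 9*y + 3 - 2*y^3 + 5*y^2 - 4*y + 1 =-a^3 - 4*a^2 - a - 2*y^3 + y^2*(3*a + 11) + y*(-7*a - 17) + 6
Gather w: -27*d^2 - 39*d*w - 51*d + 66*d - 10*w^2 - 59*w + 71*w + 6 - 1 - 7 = -27*d^2 + 15*d - 10*w^2 + w*(12 - 39*d) - 2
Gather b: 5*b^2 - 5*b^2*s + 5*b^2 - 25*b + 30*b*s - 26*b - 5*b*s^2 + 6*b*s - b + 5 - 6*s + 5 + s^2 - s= b^2*(10 - 5*s) + b*(-5*s^2 + 36*s - 52) + s^2 - 7*s + 10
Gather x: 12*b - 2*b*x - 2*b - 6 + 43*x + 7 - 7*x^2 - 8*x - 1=10*b - 7*x^2 + x*(35 - 2*b)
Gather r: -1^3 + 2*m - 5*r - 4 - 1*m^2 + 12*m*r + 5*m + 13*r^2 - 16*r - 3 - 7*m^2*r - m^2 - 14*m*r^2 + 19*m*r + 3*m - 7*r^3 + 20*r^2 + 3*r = -2*m^2 + 10*m - 7*r^3 + r^2*(33 - 14*m) + r*(-7*m^2 + 31*m - 18) - 8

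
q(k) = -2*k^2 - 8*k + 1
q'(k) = -4*k - 8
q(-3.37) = 5.25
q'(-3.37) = 5.48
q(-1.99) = 9.00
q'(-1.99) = -0.04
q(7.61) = -175.70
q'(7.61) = -38.44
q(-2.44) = 8.61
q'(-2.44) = 1.76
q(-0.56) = 4.85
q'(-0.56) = -5.76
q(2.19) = -26.11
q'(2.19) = -16.76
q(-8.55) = -76.80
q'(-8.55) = 26.20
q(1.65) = -17.64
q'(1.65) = -14.60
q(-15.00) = -329.00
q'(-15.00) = 52.00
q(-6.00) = -23.00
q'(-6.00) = 16.00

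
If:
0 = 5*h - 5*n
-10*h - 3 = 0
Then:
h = -3/10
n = -3/10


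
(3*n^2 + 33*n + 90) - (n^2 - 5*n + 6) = 2*n^2 + 38*n + 84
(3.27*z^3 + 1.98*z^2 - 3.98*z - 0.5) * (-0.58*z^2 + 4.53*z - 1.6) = -1.8966*z^5 + 13.6647*z^4 + 6.0458*z^3 - 20.9074*z^2 + 4.103*z + 0.8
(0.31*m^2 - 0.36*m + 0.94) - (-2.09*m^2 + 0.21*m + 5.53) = 2.4*m^2 - 0.57*m - 4.59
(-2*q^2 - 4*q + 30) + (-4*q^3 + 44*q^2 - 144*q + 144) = -4*q^3 + 42*q^2 - 148*q + 174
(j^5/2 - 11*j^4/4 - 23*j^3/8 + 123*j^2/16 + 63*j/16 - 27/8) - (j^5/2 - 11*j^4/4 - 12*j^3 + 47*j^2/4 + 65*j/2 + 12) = 73*j^3/8 - 65*j^2/16 - 457*j/16 - 123/8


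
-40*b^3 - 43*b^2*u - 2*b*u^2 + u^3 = (-8*b + u)*(b + u)*(5*b + u)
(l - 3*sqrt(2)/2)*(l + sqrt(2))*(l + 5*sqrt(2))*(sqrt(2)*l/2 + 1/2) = sqrt(2)*l^4/2 + 5*l^3 - 7*sqrt(2)*l^2/4 - 19*l - 15*sqrt(2)/2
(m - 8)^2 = m^2 - 16*m + 64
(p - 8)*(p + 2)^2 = p^3 - 4*p^2 - 28*p - 32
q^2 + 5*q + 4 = (q + 1)*(q + 4)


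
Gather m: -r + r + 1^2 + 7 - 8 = 0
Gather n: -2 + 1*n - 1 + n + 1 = 2*n - 2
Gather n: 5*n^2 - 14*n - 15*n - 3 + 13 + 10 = 5*n^2 - 29*n + 20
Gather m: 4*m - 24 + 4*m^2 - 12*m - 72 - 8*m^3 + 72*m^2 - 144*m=-8*m^3 + 76*m^2 - 152*m - 96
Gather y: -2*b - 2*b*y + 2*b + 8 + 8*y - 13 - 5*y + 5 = y*(3 - 2*b)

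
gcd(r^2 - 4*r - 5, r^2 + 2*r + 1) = r + 1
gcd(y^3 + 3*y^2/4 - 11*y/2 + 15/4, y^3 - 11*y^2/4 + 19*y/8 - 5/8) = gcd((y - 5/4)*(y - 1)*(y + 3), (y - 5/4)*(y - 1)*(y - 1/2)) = y^2 - 9*y/4 + 5/4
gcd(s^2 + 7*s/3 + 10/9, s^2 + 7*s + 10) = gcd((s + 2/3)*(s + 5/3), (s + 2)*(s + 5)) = 1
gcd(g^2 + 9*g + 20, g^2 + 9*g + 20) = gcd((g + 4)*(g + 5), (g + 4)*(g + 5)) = g^2 + 9*g + 20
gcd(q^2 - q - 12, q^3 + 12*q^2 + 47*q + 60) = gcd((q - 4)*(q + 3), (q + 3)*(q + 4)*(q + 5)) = q + 3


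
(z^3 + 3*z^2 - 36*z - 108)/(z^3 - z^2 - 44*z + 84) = (z^2 + 9*z + 18)/(z^2 + 5*z - 14)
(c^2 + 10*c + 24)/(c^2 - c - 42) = (c + 4)/(c - 7)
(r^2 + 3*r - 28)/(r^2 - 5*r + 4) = (r + 7)/(r - 1)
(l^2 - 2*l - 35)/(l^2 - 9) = (l^2 - 2*l - 35)/(l^2 - 9)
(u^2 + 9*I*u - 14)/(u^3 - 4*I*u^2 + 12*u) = (u + 7*I)/(u*(u - 6*I))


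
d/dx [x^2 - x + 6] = 2*x - 1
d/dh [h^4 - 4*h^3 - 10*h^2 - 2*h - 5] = 4*h^3 - 12*h^2 - 20*h - 2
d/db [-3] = 0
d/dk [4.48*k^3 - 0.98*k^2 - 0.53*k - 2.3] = 13.44*k^2 - 1.96*k - 0.53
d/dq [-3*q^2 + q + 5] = 1 - 6*q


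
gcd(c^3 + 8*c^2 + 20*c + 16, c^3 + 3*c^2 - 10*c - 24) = c^2 + 6*c + 8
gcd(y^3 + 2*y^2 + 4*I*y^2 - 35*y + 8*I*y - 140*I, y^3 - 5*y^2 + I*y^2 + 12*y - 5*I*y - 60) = y^2 + y*(-5 + 4*I) - 20*I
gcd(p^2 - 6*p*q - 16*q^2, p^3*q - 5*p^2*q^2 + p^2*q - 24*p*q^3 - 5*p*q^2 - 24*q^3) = p - 8*q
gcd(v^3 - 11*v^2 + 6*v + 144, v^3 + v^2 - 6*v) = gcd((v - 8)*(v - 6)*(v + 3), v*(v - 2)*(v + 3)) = v + 3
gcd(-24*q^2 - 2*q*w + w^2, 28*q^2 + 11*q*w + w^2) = 4*q + w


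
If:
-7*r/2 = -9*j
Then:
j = 7*r/18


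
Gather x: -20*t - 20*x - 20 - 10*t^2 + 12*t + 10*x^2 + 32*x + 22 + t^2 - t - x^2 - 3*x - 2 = -9*t^2 - 9*t + 9*x^2 + 9*x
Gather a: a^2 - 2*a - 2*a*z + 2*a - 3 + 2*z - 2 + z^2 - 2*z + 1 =a^2 - 2*a*z + z^2 - 4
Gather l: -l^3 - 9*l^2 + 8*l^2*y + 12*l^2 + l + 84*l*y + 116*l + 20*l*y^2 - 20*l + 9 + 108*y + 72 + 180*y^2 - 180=-l^3 + l^2*(8*y + 3) + l*(20*y^2 + 84*y + 97) + 180*y^2 + 108*y - 99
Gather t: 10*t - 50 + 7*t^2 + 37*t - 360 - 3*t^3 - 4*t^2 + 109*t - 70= -3*t^3 + 3*t^2 + 156*t - 480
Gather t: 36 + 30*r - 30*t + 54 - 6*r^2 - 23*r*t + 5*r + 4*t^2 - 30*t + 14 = -6*r^2 + 35*r + 4*t^2 + t*(-23*r - 60) + 104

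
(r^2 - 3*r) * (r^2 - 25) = r^4 - 3*r^3 - 25*r^2 + 75*r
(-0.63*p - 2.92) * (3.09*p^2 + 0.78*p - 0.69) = -1.9467*p^3 - 9.5142*p^2 - 1.8429*p + 2.0148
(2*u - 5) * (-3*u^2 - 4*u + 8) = -6*u^3 + 7*u^2 + 36*u - 40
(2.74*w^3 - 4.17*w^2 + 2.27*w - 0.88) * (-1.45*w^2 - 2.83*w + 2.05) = -3.973*w^5 - 1.7077*w^4 + 14.1266*w^3 - 13.6966*w^2 + 7.1439*w - 1.804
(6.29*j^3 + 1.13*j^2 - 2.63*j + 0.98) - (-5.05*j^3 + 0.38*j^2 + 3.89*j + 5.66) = 11.34*j^3 + 0.75*j^2 - 6.52*j - 4.68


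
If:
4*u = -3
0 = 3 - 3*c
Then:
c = 1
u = -3/4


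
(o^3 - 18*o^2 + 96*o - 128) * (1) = o^3 - 18*o^2 + 96*o - 128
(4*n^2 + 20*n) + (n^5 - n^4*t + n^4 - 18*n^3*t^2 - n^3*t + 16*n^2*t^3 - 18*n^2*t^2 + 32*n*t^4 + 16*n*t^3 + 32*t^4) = n^5 - n^4*t + n^4 - 18*n^3*t^2 - n^3*t + 16*n^2*t^3 - 18*n^2*t^2 + 4*n^2 + 32*n*t^4 + 16*n*t^3 + 20*n + 32*t^4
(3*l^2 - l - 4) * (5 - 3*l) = -9*l^3 + 18*l^2 + 7*l - 20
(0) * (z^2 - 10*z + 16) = 0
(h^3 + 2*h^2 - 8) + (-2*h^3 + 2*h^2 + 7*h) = -h^3 + 4*h^2 + 7*h - 8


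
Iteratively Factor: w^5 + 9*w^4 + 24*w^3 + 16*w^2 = (w + 1)*(w^4 + 8*w^3 + 16*w^2) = (w + 1)*(w + 4)*(w^3 + 4*w^2) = w*(w + 1)*(w + 4)*(w^2 + 4*w) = w*(w + 1)*(w + 4)^2*(w)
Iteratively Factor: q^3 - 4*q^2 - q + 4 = (q - 4)*(q^2 - 1) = (q - 4)*(q - 1)*(q + 1)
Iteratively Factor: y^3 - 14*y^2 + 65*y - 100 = (y - 4)*(y^2 - 10*y + 25) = (y - 5)*(y - 4)*(y - 5)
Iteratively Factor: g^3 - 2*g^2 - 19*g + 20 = (g + 4)*(g^2 - 6*g + 5) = (g - 5)*(g + 4)*(g - 1)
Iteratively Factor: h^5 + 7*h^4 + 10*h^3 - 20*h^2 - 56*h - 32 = (h + 2)*(h^4 + 5*h^3 - 20*h - 16) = (h - 2)*(h + 2)*(h^3 + 7*h^2 + 14*h + 8) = (h - 2)*(h + 2)^2*(h^2 + 5*h + 4) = (h - 2)*(h + 2)^2*(h + 4)*(h + 1)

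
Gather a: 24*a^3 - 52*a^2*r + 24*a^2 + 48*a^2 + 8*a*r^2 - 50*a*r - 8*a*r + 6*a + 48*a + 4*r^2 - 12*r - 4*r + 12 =24*a^3 + a^2*(72 - 52*r) + a*(8*r^2 - 58*r + 54) + 4*r^2 - 16*r + 12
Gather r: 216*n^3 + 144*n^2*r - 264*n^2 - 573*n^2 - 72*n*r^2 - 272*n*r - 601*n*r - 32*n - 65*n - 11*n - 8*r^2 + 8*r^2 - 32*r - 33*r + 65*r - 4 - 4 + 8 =216*n^3 - 837*n^2 - 72*n*r^2 - 108*n + r*(144*n^2 - 873*n)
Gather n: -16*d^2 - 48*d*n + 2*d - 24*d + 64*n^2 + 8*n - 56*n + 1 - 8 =-16*d^2 - 22*d + 64*n^2 + n*(-48*d - 48) - 7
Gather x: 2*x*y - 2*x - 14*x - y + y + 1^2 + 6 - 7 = x*(2*y - 16)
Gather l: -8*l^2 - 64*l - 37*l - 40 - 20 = -8*l^2 - 101*l - 60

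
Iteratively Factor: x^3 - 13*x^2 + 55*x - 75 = (x - 3)*(x^2 - 10*x + 25) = (x - 5)*(x - 3)*(x - 5)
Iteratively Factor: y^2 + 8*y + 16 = (y + 4)*(y + 4)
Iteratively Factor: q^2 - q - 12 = (q - 4)*(q + 3)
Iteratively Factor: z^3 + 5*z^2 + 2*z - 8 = (z + 4)*(z^2 + z - 2) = (z + 2)*(z + 4)*(z - 1)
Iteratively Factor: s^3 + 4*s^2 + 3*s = (s)*(s^2 + 4*s + 3) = s*(s + 1)*(s + 3)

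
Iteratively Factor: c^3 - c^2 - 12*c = (c - 4)*(c^2 + 3*c) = c*(c - 4)*(c + 3)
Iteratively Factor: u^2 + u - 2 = (u - 1)*(u + 2)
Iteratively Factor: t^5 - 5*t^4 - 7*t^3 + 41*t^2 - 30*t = (t + 3)*(t^4 - 8*t^3 + 17*t^2 - 10*t) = (t - 2)*(t + 3)*(t^3 - 6*t^2 + 5*t) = (t - 2)*(t - 1)*(t + 3)*(t^2 - 5*t) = (t - 5)*(t - 2)*(t - 1)*(t + 3)*(t)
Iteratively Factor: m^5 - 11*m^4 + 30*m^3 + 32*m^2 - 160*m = (m - 4)*(m^4 - 7*m^3 + 2*m^2 + 40*m) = (m - 4)*(m + 2)*(m^3 - 9*m^2 + 20*m) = (m - 5)*(m - 4)*(m + 2)*(m^2 - 4*m) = (m - 5)*(m - 4)^2*(m + 2)*(m)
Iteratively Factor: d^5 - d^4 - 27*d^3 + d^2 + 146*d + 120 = (d - 5)*(d^4 + 4*d^3 - 7*d^2 - 34*d - 24) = (d - 5)*(d + 4)*(d^3 - 7*d - 6) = (d - 5)*(d - 3)*(d + 4)*(d^2 + 3*d + 2) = (d - 5)*(d - 3)*(d + 2)*(d + 4)*(d + 1)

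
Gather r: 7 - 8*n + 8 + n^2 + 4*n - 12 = n^2 - 4*n + 3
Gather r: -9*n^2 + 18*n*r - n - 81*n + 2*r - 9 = -9*n^2 - 82*n + r*(18*n + 2) - 9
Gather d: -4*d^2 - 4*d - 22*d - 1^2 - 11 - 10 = -4*d^2 - 26*d - 22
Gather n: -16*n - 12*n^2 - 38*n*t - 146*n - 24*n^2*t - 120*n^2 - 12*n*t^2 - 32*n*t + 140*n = n^2*(-24*t - 132) + n*(-12*t^2 - 70*t - 22)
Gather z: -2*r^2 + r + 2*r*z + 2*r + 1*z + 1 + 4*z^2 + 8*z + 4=-2*r^2 + 3*r + 4*z^2 + z*(2*r + 9) + 5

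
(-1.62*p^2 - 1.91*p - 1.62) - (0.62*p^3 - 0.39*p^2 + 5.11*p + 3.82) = -0.62*p^3 - 1.23*p^2 - 7.02*p - 5.44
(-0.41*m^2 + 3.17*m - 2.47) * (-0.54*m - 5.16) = 0.2214*m^3 + 0.4038*m^2 - 15.0234*m + 12.7452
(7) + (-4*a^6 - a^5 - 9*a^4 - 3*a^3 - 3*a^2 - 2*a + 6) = -4*a^6 - a^5 - 9*a^4 - 3*a^3 - 3*a^2 - 2*a + 13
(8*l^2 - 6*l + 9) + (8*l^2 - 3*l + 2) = 16*l^2 - 9*l + 11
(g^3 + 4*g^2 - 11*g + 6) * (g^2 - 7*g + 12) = g^5 - 3*g^4 - 27*g^3 + 131*g^2 - 174*g + 72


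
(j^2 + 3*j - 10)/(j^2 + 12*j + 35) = (j - 2)/(j + 7)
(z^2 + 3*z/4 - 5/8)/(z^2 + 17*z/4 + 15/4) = (z - 1/2)/(z + 3)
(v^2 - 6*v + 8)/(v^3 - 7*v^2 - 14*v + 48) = (v - 4)/(v^2 - 5*v - 24)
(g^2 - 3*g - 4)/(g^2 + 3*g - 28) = (g + 1)/(g + 7)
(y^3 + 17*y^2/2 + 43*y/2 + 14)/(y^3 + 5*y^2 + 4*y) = (y + 7/2)/y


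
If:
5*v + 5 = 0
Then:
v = -1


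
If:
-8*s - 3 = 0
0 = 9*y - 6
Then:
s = -3/8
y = 2/3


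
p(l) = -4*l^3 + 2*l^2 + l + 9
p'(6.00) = -407.00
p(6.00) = -777.00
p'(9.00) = -935.00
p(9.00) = -2736.00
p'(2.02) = -39.88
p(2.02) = -13.79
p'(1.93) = -35.98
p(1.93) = -10.38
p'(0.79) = -3.33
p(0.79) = 9.07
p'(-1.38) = -27.37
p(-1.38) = 21.94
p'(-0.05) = 0.77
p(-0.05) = 8.96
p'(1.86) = -33.08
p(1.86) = -7.96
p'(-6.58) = -544.88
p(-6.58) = 1228.57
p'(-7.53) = -709.53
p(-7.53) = 1822.70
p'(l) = -12*l^2 + 4*l + 1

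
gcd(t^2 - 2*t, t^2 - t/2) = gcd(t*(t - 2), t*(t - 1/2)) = t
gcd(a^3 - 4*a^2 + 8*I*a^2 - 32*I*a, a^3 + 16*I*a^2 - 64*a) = a^2 + 8*I*a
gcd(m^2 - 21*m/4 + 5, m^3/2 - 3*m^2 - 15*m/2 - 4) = 1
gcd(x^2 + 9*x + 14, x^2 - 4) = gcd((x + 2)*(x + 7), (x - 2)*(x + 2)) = x + 2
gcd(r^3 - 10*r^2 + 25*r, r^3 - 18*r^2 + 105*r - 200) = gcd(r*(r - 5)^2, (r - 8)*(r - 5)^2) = r^2 - 10*r + 25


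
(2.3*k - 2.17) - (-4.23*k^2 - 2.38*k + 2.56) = 4.23*k^2 + 4.68*k - 4.73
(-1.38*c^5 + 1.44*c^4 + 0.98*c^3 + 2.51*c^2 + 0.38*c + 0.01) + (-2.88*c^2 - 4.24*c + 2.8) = -1.38*c^5 + 1.44*c^4 + 0.98*c^3 - 0.37*c^2 - 3.86*c + 2.81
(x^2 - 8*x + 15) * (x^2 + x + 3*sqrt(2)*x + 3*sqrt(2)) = x^4 - 7*x^3 + 3*sqrt(2)*x^3 - 21*sqrt(2)*x^2 + 7*x^2 + 15*x + 21*sqrt(2)*x + 45*sqrt(2)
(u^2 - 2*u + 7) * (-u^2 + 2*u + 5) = -u^4 + 4*u^3 - 6*u^2 + 4*u + 35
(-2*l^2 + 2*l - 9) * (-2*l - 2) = 4*l^3 + 14*l + 18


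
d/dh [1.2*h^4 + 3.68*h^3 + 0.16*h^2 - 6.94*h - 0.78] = 4.8*h^3 + 11.04*h^2 + 0.32*h - 6.94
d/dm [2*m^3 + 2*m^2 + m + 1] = 6*m^2 + 4*m + 1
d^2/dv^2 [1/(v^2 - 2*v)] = 2*(-v*(v - 2) + 4*(v - 1)^2)/(v^3*(v - 2)^3)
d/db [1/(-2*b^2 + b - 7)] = (4*b - 1)/(2*b^2 - b + 7)^2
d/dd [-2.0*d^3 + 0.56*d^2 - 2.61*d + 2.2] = -6.0*d^2 + 1.12*d - 2.61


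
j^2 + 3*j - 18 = (j - 3)*(j + 6)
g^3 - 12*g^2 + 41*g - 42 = (g - 7)*(g - 3)*(g - 2)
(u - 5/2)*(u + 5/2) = u^2 - 25/4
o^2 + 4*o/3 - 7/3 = (o - 1)*(o + 7/3)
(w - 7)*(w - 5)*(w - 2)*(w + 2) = w^4 - 12*w^3 + 31*w^2 + 48*w - 140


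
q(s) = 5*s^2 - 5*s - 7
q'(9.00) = 85.00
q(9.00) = 353.00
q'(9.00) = 85.00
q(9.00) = 353.00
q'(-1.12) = -16.20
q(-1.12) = 4.87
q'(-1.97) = -24.70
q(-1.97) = 22.25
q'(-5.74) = -62.40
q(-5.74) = 186.44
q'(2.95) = 24.50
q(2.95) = 21.76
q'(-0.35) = -8.50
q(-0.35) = -4.64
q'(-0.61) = -11.10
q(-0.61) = -2.09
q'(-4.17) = -46.70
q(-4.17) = 100.79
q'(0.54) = 0.40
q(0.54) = -8.24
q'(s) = 10*s - 5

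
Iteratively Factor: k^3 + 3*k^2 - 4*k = (k + 4)*(k^2 - k) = (k - 1)*(k + 4)*(k)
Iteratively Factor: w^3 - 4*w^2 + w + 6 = (w + 1)*(w^2 - 5*w + 6) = (w - 3)*(w + 1)*(w - 2)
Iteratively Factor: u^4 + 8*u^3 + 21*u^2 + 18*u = (u + 3)*(u^3 + 5*u^2 + 6*u) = (u + 3)^2*(u^2 + 2*u) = u*(u + 3)^2*(u + 2)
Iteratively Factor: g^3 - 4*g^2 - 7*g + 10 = (g - 1)*(g^2 - 3*g - 10) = (g - 5)*(g - 1)*(g + 2)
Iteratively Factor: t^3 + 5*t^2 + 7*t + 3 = (t + 1)*(t^2 + 4*t + 3) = (t + 1)^2*(t + 3)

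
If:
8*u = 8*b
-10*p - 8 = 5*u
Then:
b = u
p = -u/2 - 4/5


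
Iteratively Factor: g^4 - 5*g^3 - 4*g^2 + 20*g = (g + 2)*(g^3 - 7*g^2 + 10*g) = (g - 5)*(g + 2)*(g^2 - 2*g) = g*(g - 5)*(g + 2)*(g - 2)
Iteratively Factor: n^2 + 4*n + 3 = (n + 1)*(n + 3)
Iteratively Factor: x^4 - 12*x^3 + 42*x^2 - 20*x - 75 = (x + 1)*(x^3 - 13*x^2 + 55*x - 75) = (x - 5)*(x + 1)*(x^2 - 8*x + 15) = (x - 5)^2*(x + 1)*(x - 3)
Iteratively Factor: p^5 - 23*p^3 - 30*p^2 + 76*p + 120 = (p + 2)*(p^4 - 2*p^3 - 19*p^2 + 8*p + 60) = (p + 2)*(p + 3)*(p^3 - 5*p^2 - 4*p + 20) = (p - 2)*(p + 2)*(p + 3)*(p^2 - 3*p - 10) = (p - 2)*(p + 2)^2*(p + 3)*(p - 5)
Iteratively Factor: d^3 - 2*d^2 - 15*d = (d - 5)*(d^2 + 3*d) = d*(d - 5)*(d + 3)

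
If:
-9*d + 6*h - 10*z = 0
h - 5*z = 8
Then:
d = 20*z/9 + 16/3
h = 5*z + 8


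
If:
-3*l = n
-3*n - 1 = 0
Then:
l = 1/9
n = -1/3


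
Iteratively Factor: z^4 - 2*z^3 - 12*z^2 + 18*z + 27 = (z + 1)*(z^3 - 3*z^2 - 9*z + 27) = (z - 3)*(z + 1)*(z^2 - 9) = (z - 3)*(z + 1)*(z + 3)*(z - 3)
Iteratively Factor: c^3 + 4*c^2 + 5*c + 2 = (c + 1)*(c^2 + 3*c + 2) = (c + 1)^2*(c + 2)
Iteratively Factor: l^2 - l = (l)*(l - 1)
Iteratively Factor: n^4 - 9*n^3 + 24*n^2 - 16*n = (n - 4)*(n^3 - 5*n^2 + 4*n) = (n - 4)*(n - 1)*(n^2 - 4*n) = (n - 4)^2*(n - 1)*(n)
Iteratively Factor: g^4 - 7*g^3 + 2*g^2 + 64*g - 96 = (g - 4)*(g^3 - 3*g^2 - 10*g + 24) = (g - 4)^2*(g^2 + g - 6) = (g - 4)^2*(g - 2)*(g + 3)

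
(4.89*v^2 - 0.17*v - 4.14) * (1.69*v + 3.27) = 8.2641*v^3 + 15.703*v^2 - 7.5525*v - 13.5378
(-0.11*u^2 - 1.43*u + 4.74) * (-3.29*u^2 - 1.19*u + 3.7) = 0.3619*u^4 + 4.8356*u^3 - 14.2999*u^2 - 10.9316*u + 17.538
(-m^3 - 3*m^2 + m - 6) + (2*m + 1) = -m^3 - 3*m^2 + 3*m - 5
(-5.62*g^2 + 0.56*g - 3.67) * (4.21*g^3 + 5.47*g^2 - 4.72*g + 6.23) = -23.6602*g^5 - 28.3838*g^4 + 14.1389*g^3 - 57.7307*g^2 + 20.8112*g - 22.8641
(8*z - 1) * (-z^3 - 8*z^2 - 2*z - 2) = -8*z^4 - 63*z^3 - 8*z^2 - 14*z + 2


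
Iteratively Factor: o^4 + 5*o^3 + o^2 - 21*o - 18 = (o + 3)*(o^3 + 2*o^2 - 5*o - 6) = (o - 2)*(o + 3)*(o^2 + 4*o + 3) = (o - 2)*(o + 3)^2*(o + 1)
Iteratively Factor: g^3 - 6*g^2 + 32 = (g - 4)*(g^2 - 2*g - 8) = (g - 4)^2*(g + 2)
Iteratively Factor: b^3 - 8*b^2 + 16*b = (b - 4)*(b^2 - 4*b) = b*(b - 4)*(b - 4)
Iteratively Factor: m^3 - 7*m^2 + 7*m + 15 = (m + 1)*(m^2 - 8*m + 15) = (m - 5)*(m + 1)*(m - 3)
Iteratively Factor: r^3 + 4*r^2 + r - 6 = (r - 1)*(r^2 + 5*r + 6) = (r - 1)*(r + 3)*(r + 2)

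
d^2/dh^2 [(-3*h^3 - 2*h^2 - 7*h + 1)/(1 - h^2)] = 2*(10*h^3 + 3*h^2 + 30*h + 1)/(h^6 - 3*h^4 + 3*h^2 - 1)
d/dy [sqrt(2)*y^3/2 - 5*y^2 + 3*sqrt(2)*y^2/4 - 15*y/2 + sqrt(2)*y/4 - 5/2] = 3*sqrt(2)*y^2/2 - 10*y + 3*sqrt(2)*y/2 - 15/2 + sqrt(2)/4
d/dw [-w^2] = -2*w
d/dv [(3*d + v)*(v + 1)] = 3*d + 2*v + 1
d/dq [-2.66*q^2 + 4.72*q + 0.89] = 4.72 - 5.32*q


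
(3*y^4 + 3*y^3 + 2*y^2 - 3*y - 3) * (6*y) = 18*y^5 + 18*y^4 + 12*y^3 - 18*y^2 - 18*y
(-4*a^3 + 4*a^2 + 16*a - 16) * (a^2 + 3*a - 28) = -4*a^5 - 8*a^4 + 140*a^3 - 80*a^2 - 496*a + 448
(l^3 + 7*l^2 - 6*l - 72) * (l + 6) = l^4 + 13*l^3 + 36*l^2 - 108*l - 432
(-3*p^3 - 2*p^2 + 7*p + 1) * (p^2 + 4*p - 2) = -3*p^5 - 14*p^4 + 5*p^3 + 33*p^2 - 10*p - 2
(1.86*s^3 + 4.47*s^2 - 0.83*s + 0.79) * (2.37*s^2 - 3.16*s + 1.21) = 4.4082*s^5 + 4.7163*s^4 - 13.8417*s^3 + 9.9038*s^2 - 3.5007*s + 0.9559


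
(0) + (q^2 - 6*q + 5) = q^2 - 6*q + 5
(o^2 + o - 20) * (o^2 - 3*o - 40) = o^4 - 2*o^3 - 63*o^2 + 20*o + 800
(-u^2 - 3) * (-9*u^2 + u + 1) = 9*u^4 - u^3 + 26*u^2 - 3*u - 3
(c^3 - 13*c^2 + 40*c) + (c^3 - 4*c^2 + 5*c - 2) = 2*c^3 - 17*c^2 + 45*c - 2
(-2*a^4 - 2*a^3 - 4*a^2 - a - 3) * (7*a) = -14*a^5 - 14*a^4 - 28*a^3 - 7*a^2 - 21*a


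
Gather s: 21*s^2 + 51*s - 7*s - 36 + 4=21*s^2 + 44*s - 32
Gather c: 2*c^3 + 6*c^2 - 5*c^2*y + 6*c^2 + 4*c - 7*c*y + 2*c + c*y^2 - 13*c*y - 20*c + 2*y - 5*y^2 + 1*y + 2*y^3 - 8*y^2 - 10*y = 2*c^3 + c^2*(12 - 5*y) + c*(y^2 - 20*y - 14) + 2*y^3 - 13*y^2 - 7*y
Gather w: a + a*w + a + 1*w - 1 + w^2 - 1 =2*a + w^2 + w*(a + 1) - 2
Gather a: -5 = -5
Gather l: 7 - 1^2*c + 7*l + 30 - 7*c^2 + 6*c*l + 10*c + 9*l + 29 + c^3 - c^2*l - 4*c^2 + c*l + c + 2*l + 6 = c^3 - 11*c^2 + 10*c + l*(-c^2 + 7*c + 18) + 72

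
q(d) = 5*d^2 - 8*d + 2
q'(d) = 10*d - 8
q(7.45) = 219.91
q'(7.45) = 66.50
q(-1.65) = 28.81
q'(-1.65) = -24.50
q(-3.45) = 89.11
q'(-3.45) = -42.50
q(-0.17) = 3.50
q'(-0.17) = -9.70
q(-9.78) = 558.48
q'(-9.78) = -105.80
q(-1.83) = 33.38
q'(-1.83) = -26.30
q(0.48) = -0.69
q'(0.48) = -3.20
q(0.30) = 0.05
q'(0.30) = -5.00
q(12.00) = 626.00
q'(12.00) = 112.00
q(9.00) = 335.00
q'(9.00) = 82.00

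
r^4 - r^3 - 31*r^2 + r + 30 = (r - 6)*(r - 1)*(r + 1)*(r + 5)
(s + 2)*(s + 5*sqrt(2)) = s^2 + 2*s + 5*sqrt(2)*s + 10*sqrt(2)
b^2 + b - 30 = (b - 5)*(b + 6)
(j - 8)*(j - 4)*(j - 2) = j^3 - 14*j^2 + 56*j - 64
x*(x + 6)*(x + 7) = x^3 + 13*x^2 + 42*x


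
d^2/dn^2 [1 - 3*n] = 0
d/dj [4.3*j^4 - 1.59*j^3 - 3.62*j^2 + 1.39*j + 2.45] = 17.2*j^3 - 4.77*j^2 - 7.24*j + 1.39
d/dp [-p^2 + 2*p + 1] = 2 - 2*p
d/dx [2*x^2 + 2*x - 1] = 4*x + 2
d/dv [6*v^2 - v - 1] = 12*v - 1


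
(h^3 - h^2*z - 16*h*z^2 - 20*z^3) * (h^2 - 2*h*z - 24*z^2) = h^5 - 3*h^4*z - 38*h^3*z^2 + 36*h^2*z^3 + 424*h*z^4 + 480*z^5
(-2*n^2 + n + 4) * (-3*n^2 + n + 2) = 6*n^4 - 5*n^3 - 15*n^2 + 6*n + 8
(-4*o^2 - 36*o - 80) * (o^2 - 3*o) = -4*o^4 - 24*o^3 + 28*o^2 + 240*o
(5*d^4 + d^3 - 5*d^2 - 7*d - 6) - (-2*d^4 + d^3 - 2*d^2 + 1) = 7*d^4 - 3*d^2 - 7*d - 7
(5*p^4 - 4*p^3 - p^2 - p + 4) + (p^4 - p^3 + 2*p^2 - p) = 6*p^4 - 5*p^3 + p^2 - 2*p + 4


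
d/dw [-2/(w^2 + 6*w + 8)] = 4*(w + 3)/(w^2 + 6*w + 8)^2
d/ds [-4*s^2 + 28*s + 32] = 28 - 8*s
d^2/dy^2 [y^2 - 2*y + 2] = 2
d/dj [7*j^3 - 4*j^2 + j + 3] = 21*j^2 - 8*j + 1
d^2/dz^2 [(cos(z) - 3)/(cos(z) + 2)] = 5*(cos(z)^2 - 2*cos(z) - 2)/(cos(z) + 2)^3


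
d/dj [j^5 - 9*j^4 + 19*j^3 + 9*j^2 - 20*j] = 5*j^4 - 36*j^3 + 57*j^2 + 18*j - 20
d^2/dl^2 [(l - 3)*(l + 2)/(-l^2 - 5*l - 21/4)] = 24*(32*l^3 + 180*l^2 + 396*l + 345)/(64*l^6 + 960*l^5 + 5808*l^4 + 18080*l^3 + 30492*l^2 + 26460*l + 9261)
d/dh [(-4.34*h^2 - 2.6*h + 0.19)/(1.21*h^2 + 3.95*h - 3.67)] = (-13.997*h^2 + 31.3958*h + 8.7915)/(1.4641*h^4 + 9.559*h^3 + 6.7211*h^2 - 28.993*h + 13.4689)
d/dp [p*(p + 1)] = 2*p + 1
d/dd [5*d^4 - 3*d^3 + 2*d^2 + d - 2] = 20*d^3 - 9*d^2 + 4*d + 1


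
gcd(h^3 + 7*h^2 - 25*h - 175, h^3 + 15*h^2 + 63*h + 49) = h + 7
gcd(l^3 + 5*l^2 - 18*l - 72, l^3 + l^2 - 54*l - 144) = l^2 + 9*l + 18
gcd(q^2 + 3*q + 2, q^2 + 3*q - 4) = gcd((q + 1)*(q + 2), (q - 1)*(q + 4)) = 1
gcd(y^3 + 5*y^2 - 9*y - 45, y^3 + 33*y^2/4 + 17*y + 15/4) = y^2 + 8*y + 15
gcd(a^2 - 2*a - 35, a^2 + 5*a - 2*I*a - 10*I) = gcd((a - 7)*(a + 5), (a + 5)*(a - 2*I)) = a + 5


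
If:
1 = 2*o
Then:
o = 1/2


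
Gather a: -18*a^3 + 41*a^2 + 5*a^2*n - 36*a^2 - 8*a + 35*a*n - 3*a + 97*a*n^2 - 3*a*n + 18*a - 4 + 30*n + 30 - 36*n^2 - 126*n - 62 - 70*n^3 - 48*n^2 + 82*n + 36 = -18*a^3 + a^2*(5*n + 5) + a*(97*n^2 + 32*n + 7) - 70*n^3 - 84*n^2 - 14*n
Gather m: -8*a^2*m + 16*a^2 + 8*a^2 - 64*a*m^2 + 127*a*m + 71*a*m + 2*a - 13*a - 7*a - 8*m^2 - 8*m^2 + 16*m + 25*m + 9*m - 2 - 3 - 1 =24*a^2 - 18*a + m^2*(-64*a - 16) + m*(-8*a^2 + 198*a + 50) - 6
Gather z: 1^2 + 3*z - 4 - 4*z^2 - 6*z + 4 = -4*z^2 - 3*z + 1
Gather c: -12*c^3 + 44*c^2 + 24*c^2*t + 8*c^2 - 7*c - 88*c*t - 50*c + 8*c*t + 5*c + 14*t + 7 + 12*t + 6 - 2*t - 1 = -12*c^3 + c^2*(24*t + 52) + c*(-80*t - 52) + 24*t + 12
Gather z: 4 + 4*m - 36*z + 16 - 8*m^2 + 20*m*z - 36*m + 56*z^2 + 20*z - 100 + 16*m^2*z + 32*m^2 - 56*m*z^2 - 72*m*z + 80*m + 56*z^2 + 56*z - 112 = 24*m^2 + 48*m + z^2*(112 - 56*m) + z*(16*m^2 - 52*m + 40) - 192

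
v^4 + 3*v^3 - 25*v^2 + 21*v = v*(v - 3)*(v - 1)*(v + 7)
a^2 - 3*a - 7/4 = (a - 7/2)*(a + 1/2)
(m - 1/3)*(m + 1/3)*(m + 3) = m^3 + 3*m^2 - m/9 - 1/3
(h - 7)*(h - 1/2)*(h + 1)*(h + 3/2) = h^4 - 5*h^3 - 55*h^2/4 - 5*h/2 + 21/4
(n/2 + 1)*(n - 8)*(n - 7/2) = n^3/2 - 19*n^2/4 + 5*n/2 + 28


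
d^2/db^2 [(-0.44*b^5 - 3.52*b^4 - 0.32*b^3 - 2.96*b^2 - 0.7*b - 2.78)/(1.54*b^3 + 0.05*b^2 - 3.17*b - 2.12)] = (-2.08700799999999*b^9 - 0.20327999999995*b^8 + 12.881352*b^7 - 41.514176*b^6 - 137.157504*b^5 - 477.380904*b^4 - 571.037396*b^3 - 150.66678*b^2 - 60.887532*b - 73.659532)/(3.652264*b^9 + 0.35574*b^8 - 22.542366*b^7 - 16.547791*b^6 + 45.422703*b^5 + 63.587931*b^4 - 9.074765*b^3 - 63.236844*b^2 - 42.741744*b - 9.528128)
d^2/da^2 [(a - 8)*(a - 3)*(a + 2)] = 6*a - 18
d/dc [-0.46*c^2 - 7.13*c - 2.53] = -0.92*c - 7.13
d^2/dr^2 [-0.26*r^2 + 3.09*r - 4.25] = -0.520000000000000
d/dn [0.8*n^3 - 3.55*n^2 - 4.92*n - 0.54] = 2.4*n^2 - 7.1*n - 4.92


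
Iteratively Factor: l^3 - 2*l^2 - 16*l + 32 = (l - 2)*(l^2 - 16) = (l - 4)*(l - 2)*(l + 4)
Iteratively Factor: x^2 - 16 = (x + 4)*(x - 4)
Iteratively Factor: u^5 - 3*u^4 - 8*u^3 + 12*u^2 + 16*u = (u - 4)*(u^4 + u^3 - 4*u^2 - 4*u) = (u - 4)*(u + 2)*(u^3 - u^2 - 2*u) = (u - 4)*(u + 1)*(u + 2)*(u^2 - 2*u) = (u - 4)*(u - 2)*(u + 1)*(u + 2)*(u)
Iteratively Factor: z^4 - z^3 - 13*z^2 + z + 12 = (z - 1)*(z^3 - 13*z - 12) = (z - 1)*(z + 3)*(z^2 - 3*z - 4) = (z - 4)*(z - 1)*(z + 3)*(z + 1)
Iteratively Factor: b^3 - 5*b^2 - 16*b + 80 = (b - 5)*(b^2 - 16) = (b - 5)*(b + 4)*(b - 4)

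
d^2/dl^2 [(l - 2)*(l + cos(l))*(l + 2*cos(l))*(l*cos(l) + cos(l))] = -l^4*cos(l) - 8*l^3*sin(l) + l^3*cos(l) - 6*l^3*cos(2*l) + 6*l^2*sin(l) - 18*l^2*sin(2*l) + 25*l^2*cos(l)/2 + 6*l^2*cos(2*l) - 9*l^2*cos(3*l)/2 + 2*l*sin(l) + 12*l*sin(2*l) - 6*l*sin(3*l) - 9*l*cos(l)/2 + 21*l*cos(2*l) + 9*l*cos(3*l)/2 + 9*l + 3*sin(l) + 12*sin(2*l) + 3*sin(3*l) + 2*cos(l) - 3*cos(2*l) + 10*cos(3*l) - 3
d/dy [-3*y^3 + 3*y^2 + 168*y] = -9*y^2 + 6*y + 168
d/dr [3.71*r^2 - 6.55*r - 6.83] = 7.42*r - 6.55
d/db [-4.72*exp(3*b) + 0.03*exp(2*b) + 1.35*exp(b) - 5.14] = (-14.16*exp(2*b) + 0.06*exp(b) + 1.35)*exp(b)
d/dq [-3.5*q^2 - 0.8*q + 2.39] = -7.0*q - 0.8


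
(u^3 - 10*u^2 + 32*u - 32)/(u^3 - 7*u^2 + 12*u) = (u^2 - 6*u + 8)/(u*(u - 3))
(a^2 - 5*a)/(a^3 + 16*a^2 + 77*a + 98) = a*(a - 5)/(a^3 + 16*a^2 + 77*a + 98)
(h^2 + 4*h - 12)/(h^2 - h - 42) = (h - 2)/(h - 7)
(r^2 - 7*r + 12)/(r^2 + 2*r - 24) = (r - 3)/(r + 6)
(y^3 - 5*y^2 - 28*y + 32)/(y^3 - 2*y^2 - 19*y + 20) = (y - 8)/(y - 5)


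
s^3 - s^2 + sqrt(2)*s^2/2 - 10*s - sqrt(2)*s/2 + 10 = (s - 1)*(s - 2*sqrt(2))*(s + 5*sqrt(2)/2)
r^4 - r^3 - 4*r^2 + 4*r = r*(r - 2)*(r - 1)*(r + 2)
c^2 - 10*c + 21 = (c - 7)*(c - 3)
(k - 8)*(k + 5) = k^2 - 3*k - 40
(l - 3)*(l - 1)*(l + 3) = l^3 - l^2 - 9*l + 9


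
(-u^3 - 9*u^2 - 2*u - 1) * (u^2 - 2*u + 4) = -u^5 - 7*u^4 + 12*u^3 - 33*u^2 - 6*u - 4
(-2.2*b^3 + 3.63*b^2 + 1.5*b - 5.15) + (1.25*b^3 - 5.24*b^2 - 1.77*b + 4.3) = -0.95*b^3 - 1.61*b^2 - 0.27*b - 0.850000000000001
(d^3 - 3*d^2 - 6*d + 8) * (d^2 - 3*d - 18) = d^5 - 6*d^4 - 15*d^3 + 80*d^2 + 84*d - 144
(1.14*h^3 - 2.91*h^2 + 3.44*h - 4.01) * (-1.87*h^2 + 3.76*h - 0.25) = -2.1318*h^5 + 9.7281*h^4 - 17.6594*h^3 + 21.1606*h^2 - 15.9376*h + 1.0025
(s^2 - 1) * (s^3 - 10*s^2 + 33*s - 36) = s^5 - 10*s^4 + 32*s^3 - 26*s^2 - 33*s + 36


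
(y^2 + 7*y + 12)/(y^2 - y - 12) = (y + 4)/(y - 4)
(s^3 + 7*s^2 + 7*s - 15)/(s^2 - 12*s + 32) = (s^3 + 7*s^2 + 7*s - 15)/(s^2 - 12*s + 32)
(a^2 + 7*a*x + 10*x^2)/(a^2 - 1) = (a^2 + 7*a*x + 10*x^2)/(a^2 - 1)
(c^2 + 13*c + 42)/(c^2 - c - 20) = (c^2 + 13*c + 42)/(c^2 - c - 20)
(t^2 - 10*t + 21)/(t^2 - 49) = (t - 3)/(t + 7)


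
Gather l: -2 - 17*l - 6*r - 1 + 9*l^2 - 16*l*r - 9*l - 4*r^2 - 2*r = 9*l^2 + l*(-16*r - 26) - 4*r^2 - 8*r - 3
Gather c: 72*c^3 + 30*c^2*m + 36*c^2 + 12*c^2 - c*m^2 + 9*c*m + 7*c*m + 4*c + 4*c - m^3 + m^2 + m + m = 72*c^3 + c^2*(30*m + 48) + c*(-m^2 + 16*m + 8) - m^3 + m^2 + 2*m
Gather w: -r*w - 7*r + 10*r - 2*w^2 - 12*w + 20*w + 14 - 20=3*r - 2*w^2 + w*(8 - r) - 6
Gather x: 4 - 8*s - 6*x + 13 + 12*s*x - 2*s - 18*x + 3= -10*s + x*(12*s - 24) + 20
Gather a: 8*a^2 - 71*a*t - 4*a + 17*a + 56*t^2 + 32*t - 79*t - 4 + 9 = 8*a^2 + a*(13 - 71*t) + 56*t^2 - 47*t + 5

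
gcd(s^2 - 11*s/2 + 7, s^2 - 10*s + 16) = s - 2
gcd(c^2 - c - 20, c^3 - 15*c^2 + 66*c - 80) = c - 5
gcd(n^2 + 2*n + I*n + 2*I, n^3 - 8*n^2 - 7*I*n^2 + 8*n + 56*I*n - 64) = n + I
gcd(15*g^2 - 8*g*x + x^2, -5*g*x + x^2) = -5*g + x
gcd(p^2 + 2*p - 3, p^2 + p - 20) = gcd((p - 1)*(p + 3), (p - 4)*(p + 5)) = 1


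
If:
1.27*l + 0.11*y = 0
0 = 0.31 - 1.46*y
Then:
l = -0.02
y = 0.21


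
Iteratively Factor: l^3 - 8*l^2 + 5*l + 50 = (l - 5)*(l^2 - 3*l - 10) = (l - 5)^2*(l + 2)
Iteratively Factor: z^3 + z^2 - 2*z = (z - 1)*(z^2 + 2*z) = z*(z - 1)*(z + 2)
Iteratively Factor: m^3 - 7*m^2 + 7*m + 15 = (m + 1)*(m^2 - 8*m + 15) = (m - 5)*(m + 1)*(m - 3)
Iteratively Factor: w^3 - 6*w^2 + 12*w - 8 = (w - 2)*(w^2 - 4*w + 4) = (w - 2)^2*(w - 2)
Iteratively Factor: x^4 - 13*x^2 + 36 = (x + 2)*(x^3 - 2*x^2 - 9*x + 18) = (x - 2)*(x + 2)*(x^2 - 9) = (x - 2)*(x + 2)*(x + 3)*(x - 3)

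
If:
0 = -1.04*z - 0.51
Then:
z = -0.49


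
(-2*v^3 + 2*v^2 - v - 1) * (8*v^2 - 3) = -16*v^5 + 16*v^4 - 2*v^3 - 14*v^2 + 3*v + 3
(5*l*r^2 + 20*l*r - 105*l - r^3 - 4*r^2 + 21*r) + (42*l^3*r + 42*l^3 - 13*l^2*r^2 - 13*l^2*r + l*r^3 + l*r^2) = 42*l^3*r + 42*l^3 - 13*l^2*r^2 - 13*l^2*r + l*r^3 + 6*l*r^2 + 20*l*r - 105*l - r^3 - 4*r^2 + 21*r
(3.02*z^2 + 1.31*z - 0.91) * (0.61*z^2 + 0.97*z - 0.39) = 1.8422*z^4 + 3.7285*z^3 - 0.4622*z^2 - 1.3936*z + 0.3549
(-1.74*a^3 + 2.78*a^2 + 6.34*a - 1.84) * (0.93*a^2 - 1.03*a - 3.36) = -1.6182*a^5 + 4.3776*a^4 + 8.8792*a^3 - 17.5822*a^2 - 19.4072*a + 6.1824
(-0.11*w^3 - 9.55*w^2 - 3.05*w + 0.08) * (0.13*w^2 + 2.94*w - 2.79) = -0.0143*w^5 - 1.5649*w^4 - 28.1666*w^3 + 17.6879*w^2 + 8.7447*w - 0.2232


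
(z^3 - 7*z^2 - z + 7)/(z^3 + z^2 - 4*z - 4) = (z^2 - 8*z + 7)/(z^2 - 4)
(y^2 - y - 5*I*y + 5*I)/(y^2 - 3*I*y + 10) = (y - 1)/(y + 2*I)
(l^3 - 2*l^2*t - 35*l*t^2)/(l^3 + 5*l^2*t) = (l - 7*t)/l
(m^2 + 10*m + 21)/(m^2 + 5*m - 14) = (m + 3)/(m - 2)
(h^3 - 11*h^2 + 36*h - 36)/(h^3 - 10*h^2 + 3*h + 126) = (h^2 - 5*h + 6)/(h^2 - 4*h - 21)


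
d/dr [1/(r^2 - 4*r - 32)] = 2*(2 - r)/(-r^2 + 4*r + 32)^2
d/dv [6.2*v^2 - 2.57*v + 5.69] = 12.4*v - 2.57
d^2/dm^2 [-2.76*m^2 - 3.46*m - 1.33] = -5.52000000000000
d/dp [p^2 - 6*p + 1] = 2*p - 6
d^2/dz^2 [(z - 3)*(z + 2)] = 2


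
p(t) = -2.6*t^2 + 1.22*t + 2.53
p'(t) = 1.22 - 5.2*t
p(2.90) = -15.80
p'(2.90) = -13.86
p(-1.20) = -2.68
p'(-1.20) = 7.46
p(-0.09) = 2.40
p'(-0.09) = 1.69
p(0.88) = 1.59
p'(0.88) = -3.36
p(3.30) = -21.76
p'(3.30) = -15.94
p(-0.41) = 1.59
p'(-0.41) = 3.35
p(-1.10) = -1.96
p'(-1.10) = 6.94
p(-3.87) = -41.13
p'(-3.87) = 21.34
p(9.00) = -197.09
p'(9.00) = -45.58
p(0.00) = 2.53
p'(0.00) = 1.22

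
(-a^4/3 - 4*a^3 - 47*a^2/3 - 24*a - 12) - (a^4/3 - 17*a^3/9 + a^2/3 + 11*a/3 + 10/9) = -2*a^4/3 - 19*a^3/9 - 16*a^2 - 83*a/3 - 118/9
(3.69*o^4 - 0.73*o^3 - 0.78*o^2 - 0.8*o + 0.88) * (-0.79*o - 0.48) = -2.9151*o^5 - 1.1945*o^4 + 0.9666*o^3 + 1.0064*o^2 - 0.3112*o - 0.4224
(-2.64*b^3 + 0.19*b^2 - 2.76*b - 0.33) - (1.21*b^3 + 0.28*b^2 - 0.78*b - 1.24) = -3.85*b^3 - 0.09*b^2 - 1.98*b + 0.91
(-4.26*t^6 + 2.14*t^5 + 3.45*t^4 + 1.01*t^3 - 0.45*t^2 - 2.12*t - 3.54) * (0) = 0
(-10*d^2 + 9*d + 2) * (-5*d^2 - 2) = 50*d^4 - 45*d^3 + 10*d^2 - 18*d - 4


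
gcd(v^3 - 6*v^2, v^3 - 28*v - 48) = v - 6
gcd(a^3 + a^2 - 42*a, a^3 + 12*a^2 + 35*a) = a^2 + 7*a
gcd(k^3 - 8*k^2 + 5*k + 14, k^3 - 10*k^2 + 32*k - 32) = k - 2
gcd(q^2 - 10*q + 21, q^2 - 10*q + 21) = q^2 - 10*q + 21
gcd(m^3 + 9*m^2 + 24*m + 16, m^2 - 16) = m + 4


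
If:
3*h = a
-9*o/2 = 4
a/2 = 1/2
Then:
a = 1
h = 1/3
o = -8/9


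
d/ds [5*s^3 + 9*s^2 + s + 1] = 15*s^2 + 18*s + 1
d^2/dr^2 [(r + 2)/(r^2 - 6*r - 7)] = 2*((4 - 3*r)*(-r^2 + 6*r + 7) - 4*(r - 3)^2*(r + 2))/(-r^2 + 6*r + 7)^3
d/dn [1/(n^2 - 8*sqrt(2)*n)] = 2*(-n + 4*sqrt(2))/(n^2*(n - 8*sqrt(2))^2)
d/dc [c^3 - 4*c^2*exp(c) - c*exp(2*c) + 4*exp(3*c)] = -4*c^2*exp(c) + 3*c^2 - 2*c*exp(2*c) - 8*c*exp(c) + 12*exp(3*c) - exp(2*c)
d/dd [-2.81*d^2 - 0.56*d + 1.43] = -5.62*d - 0.56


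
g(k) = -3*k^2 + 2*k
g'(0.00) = 2.00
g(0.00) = 0.00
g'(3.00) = -16.00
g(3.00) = -21.00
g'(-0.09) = 2.54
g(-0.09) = -0.20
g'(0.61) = -1.66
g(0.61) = 0.10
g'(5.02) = -28.12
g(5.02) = -65.56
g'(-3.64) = 23.84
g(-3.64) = -47.03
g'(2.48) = -12.88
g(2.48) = -13.49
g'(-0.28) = 3.68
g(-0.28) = -0.80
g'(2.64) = -13.84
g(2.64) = -15.63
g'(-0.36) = 4.16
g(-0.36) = -1.11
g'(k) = 2 - 6*k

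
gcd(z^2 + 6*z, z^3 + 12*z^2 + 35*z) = z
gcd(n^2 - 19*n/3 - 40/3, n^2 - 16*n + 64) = n - 8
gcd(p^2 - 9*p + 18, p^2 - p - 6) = p - 3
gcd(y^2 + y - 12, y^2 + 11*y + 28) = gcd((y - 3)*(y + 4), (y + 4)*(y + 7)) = y + 4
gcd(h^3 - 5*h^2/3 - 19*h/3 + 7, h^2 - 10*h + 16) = 1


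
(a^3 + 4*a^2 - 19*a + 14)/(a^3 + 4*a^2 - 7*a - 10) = (a^2 + 6*a - 7)/(a^2 + 6*a + 5)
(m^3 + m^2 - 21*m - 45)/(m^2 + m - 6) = (m^2 - 2*m - 15)/(m - 2)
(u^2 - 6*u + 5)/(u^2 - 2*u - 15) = (u - 1)/(u + 3)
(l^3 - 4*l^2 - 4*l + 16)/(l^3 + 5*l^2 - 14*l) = (l^2 - 2*l - 8)/(l*(l + 7))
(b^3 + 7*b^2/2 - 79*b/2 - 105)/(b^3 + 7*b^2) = 1 - 7/(2*b) - 15/b^2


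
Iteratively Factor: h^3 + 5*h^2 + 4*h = (h + 1)*(h^2 + 4*h) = h*(h + 1)*(h + 4)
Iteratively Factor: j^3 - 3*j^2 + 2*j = (j - 2)*(j^2 - j) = (j - 2)*(j - 1)*(j)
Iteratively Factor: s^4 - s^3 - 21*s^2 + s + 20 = (s + 1)*(s^3 - 2*s^2 - 19*s + 20) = (s + 1)*(s + 4)*(s^2 - 6*s + 5) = (s - 5)*(s + 1)*(s + 4)*(s - 1)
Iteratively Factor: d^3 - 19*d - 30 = (d - 5)*(d^2 + 5*d + 6) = (d - 5)*(d + 2)*(d + 3)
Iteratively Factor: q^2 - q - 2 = (q - 2)*(q + 1)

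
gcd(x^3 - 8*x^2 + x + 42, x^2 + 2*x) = x + 2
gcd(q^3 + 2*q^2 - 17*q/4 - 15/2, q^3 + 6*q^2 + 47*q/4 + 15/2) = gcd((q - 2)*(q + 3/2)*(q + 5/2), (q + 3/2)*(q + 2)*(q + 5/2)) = q^2 + 4*q + 15/4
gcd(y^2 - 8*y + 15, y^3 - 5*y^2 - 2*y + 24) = y - 3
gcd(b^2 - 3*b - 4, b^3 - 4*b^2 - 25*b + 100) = b - 4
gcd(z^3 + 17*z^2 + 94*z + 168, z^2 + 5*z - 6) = z + 6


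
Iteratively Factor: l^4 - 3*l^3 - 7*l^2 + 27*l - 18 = (l - 1)*(l^3 - 2*l^2 - 9*l + 18) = (l - 3)*(l - 1)*(l^2 + l - 6) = (l - 3)*(l - 1)*(l + 3)*(l - 2)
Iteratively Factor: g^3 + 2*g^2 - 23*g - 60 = (g + 3)*(g^2 - g - 20) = (g + 3)*(g + 4)*(g - 5)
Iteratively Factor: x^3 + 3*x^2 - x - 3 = (x + 1)*(x^2 + 2*x - 3) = (x - 1)*(x + 1)*(x + 3)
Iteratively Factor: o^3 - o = (o)*(o^2 - 1) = o*(o + 1)*(o - 1)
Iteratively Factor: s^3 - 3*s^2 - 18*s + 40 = (s - 5)*(s^2 + 2*s - 8) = (s - 5)*(s + 4)*(s - 2)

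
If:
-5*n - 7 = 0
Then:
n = -7/5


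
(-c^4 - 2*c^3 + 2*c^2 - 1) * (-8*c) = 8*c^5 + 16*c^4 - 16*c^3 + 8*c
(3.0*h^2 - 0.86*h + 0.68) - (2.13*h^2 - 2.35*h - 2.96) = 0.87*h^2 + 1.49*h + 3.64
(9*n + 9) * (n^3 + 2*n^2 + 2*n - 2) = 9*n^4 + 27*n^3 + 36*n^2 - 18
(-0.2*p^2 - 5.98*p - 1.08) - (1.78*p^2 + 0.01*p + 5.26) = -1.98*p^2 - 5.99*p - 6.34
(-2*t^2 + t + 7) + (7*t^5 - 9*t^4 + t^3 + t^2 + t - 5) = 7*t^5 - 9*t^4 + t^3 - t^2 + 2*t + 2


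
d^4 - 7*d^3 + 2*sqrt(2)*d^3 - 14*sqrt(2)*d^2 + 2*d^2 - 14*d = d*(d - 7)*(d + sqrt(2))^2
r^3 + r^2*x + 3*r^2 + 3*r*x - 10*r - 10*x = (r - 2)*(r + 5)*(r + x)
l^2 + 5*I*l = l*(l + 5*I)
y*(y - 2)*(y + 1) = y^3 - y^2 - 2*y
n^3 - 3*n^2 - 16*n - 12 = (n - 6)*(n + 1)*(n + 2)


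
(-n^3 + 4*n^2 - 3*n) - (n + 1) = -n^3 + 4*n^2 - 4*n - 1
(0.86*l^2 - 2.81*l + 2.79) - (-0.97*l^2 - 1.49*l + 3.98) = 1.83*l^2 - 1.32*l - 1.19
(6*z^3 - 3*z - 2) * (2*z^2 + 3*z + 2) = 12*z^5 + 18*z^4 + 6*z^3 - 13*z^2 - 12*z - 4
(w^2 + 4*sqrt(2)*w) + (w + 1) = w^2 + w + 4*sqrt(2)*w + 1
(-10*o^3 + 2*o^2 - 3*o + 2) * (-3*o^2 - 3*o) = 30*o^5 + 24*o^4 + 3*o^3 + 3*o^2 - 6*o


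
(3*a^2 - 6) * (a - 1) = 3*a^3 - 3*a^2 - 6*a + 6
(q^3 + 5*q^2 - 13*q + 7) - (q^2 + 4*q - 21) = q^3 + 4*q^2 - 17*q + 28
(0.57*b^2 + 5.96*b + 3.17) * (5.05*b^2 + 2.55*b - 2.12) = 2.8785*b^4 + 31.5515*b^3 + 29.9981*b^2 - 4.5517*b - 6.7204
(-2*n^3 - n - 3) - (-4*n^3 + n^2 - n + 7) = 2*n^3 - n^2 - 10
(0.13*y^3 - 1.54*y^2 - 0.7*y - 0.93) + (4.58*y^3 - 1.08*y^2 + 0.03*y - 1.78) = 4.71*y^3 - 2.62*y^2 - 0.67*y - 2.71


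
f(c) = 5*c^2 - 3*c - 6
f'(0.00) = -3.00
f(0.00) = -6.00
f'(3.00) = 27.00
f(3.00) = 30.00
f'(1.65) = 13.50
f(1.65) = 2.66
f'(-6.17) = -64.70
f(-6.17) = 202.85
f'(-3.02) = -33.20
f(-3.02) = 48.66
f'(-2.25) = -25.50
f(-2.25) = 26.06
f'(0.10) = -2.00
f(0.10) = -6.25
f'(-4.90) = -52.00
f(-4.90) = 128.75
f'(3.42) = 31.20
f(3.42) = 42.22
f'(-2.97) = -32.70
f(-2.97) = 47.01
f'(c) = 10*c - 3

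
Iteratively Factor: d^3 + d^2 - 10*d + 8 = (d + 4)*(d^2 - 3*d + 2) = (d - 1)*(d + 4)*(d - 2)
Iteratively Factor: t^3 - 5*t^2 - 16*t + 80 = (t - 4)*(t^2 - t - 20) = (t - 4)*(t + 4)*(t - 5)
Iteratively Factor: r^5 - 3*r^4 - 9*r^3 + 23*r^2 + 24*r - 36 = (r + 2)*(r^4 - 5*r^3 + r^2 + 21*r - 18) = (r - 3)*(r + 2)*(r^3 - 2*r^2 - 5*r + 6) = (r - 3)^2*(r + 2)*(r^2 + r - 2) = (r - 3)^2*(r + 2)^2*(r - 1)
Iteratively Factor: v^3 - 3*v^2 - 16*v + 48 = (v + 4)*(v^2 - 7*v + 12) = (v - 4)*(v + 4)*(v - 3)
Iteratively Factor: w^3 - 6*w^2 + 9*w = (w)*(w^2 - 6*w + 9) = w*(w - 3)*(w - 3)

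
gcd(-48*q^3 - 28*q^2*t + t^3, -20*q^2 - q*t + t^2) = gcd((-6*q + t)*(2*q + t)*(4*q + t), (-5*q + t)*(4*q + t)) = 4*q + t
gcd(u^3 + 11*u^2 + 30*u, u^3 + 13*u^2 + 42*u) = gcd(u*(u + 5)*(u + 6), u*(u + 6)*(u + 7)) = u^2 + 6*u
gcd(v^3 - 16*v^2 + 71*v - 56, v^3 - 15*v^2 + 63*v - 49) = v^2 - 8*v + 7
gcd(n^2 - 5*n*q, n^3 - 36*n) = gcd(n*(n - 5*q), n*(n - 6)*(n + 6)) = n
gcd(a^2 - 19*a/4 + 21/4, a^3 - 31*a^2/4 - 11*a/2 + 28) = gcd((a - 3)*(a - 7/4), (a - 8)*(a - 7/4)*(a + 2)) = a - 7/4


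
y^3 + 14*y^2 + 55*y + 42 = (y + 1)*(y + 6)*(y + 7)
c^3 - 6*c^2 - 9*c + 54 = (c - 6)*(c - 3)*(c + 3)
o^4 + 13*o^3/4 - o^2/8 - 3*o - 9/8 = (o - 1)*(o + 1/2)*(o + 3/4)*(o + 3)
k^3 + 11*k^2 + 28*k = k*(k + 4)*(k + 7)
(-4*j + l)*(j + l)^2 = -4*j^3 - 7*j^2*l - 2*j*l^2 + l^3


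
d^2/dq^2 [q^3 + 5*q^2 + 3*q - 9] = 6*q + 10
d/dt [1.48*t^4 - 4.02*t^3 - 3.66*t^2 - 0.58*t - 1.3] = 5.92*t^3 - 12.06*t^2 - 7.32*t - 0.58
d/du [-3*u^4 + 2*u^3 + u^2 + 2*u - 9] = -12*u^3 + 6*u^2 + 2*u + 2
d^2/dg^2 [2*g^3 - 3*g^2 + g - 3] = 12*g - 6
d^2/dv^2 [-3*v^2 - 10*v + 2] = -6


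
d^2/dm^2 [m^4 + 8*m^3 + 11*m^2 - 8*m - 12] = 12*m^2 + 48*m + 22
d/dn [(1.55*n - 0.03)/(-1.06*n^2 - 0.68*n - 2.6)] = (1.643*n^2 - 0.0636*n - 4.0504)/(1.1236*n^4 + 1.4416*n^3 + 5.9744*n^2 + 3.536*n + 6.76)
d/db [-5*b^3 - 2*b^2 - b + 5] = -15*b^2 - 4*b - 1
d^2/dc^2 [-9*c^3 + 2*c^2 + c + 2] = 4 - 54*c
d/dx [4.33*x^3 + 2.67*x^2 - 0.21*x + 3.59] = 12.99*x^2 + 5.34*x - 0.21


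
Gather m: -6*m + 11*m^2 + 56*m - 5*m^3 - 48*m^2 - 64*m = -5*m^3 - 37*m^2 - 14*m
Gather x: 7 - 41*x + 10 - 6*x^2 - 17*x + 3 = -6*x^2 - 58*x + 20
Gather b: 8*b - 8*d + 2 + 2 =8*b - 8*d + 4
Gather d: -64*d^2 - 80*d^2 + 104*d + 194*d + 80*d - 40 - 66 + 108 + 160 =-144*d^2 + 378*d + 162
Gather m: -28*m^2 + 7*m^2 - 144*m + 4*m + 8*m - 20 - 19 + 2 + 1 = -21*m^2 - 132*m - 36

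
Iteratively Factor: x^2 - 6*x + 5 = (x - 1)*(x - 5)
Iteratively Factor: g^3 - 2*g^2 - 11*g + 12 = (g - 4)*(g^2 + 2*g - 3) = (g - 4)*(g + 3)*(g - 1)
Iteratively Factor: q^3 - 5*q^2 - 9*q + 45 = (q - 3)*(q^2 - 2*q - 15) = (q - 5)*(q - 3)*(q + 3)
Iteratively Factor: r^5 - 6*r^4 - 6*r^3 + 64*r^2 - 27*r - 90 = (r + 1)*(r^4 - 7*r^3 + r^2 + 63*r - 90) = (r - 3)*(r + 1)*(r^3 - 4*r^2 - 11*r + 30) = (r - 3)*(r - 2)*(r + 1)*(r^2 - 2*r - 15) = (r - 5)*(r - 3)*(r - 2)*(r + 1)*(r + 3)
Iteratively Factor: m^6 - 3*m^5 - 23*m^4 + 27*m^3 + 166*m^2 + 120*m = (m)*(m^5 - 3*m^4 - 23*m^3 + 27*m^2 + 166*m + 120) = m*(m - 4)*(m^4 + m^3 - 19*m^2 - 49*m - 30) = m*(m - 5)*(m - 4)*(m^3 + 6*m^2 + 11*m + 6) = m*(m - 5)*(m - 4)*(m + 1)*(m^2 + 5*m + 6) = m*(m - 5)*(m - 4)*(m + 1)*(m + 3)*(m + 2)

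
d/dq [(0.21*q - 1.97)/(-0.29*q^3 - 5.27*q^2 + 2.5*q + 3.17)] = (0.1218*q^3 - 0.6072*q^2 - 20.7638*q + 5.5907)/(0.0841*q^6 + 3.0566*q^5 + 26.3229*q^4 - 28.1886*q^3 - 27.1618*q^2 + 15.85*q + 10.0489)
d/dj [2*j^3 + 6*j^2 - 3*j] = 6*j^2 + 12*j - 3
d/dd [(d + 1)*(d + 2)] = 2*d + 3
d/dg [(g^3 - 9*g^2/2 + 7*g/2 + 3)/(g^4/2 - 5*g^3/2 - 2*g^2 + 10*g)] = 2*(-g^4 + 5*g^3 - 13*g^2 - 9*g - 15)/(g^2*(g^4 - 6*g^3 - 11*g^2 + 60*g + 100))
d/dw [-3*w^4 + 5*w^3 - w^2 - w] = -12*w^3 + 15*w^2 - 2*w - 1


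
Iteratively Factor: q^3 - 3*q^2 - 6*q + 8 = (q + 2)*(q^2 - 5*q + 4) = (q - 1)*(q + 2)*(q - 4)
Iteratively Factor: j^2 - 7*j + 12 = (j - 3)*(j - 4)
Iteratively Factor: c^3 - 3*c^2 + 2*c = (c - 1)*(c^2 - 2*c) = (c - 2)*(c - 1)*(c)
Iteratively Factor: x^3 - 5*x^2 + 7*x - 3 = (x - 1)*(x^2 - 4*x + 3) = (x - 1)^2*(x - 3)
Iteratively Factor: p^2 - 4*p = (p - 4)*(p)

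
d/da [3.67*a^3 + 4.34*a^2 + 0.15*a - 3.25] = 11.01*a^2 + 8.68*a + 0.15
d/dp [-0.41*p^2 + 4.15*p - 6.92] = 4.15 - 0.82*p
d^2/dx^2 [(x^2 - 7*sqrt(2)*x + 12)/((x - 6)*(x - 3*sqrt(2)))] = 4*(-2*sqrt(2)*x^3 + 3*x^3 - 27*sqrt(2)*x^2 + 18*x^2 - 54*sqrt(2)*x + 270*x - 270*sqrt(2) - 108)/(x^6 - 18*x^5 - 9*sqrt(2)*x^5 + 162*x^4 + 162*sqrt(2)*x^4 - 1026*sqrt(2)*x^3 - 1188*x^3 + 2916*sqrt(2)*x^2 + 5832*x^2 - 11664*x - 5832*sqrt(2)*x + 11664*sqrt(2))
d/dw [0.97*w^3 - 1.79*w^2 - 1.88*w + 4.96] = 2.91*w^2 - 3.58*w - 1.88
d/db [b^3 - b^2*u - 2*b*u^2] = 3*b^2 - 2*b*u - 2*u^2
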